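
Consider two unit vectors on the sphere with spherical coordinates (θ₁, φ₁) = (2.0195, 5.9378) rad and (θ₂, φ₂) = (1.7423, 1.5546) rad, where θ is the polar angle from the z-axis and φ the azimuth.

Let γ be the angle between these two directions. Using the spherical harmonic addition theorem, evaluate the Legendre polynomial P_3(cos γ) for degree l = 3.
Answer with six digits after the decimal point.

Expand P_3 via completeness: Σ_{m} conj(Y_{3,m}) at Ω₁ times Y_{3,m} at Ω₂ —
  m=-3: +0.155500-0.262594i × -0.019386+0.398658i = +0.101671+0.067082i  (running Σ = +0.101671+0.067082i)
  m=-2: -0.277401+0.229309i × +0.169247+0.005484i = -0.048207+0.037289i  (running Σ = +0.053464+0.104370i)
  m=-1: -0.016192+0.005826i × -0.004406+0.272029i = -0.001514-0.004430i  (running Σ = +0.051950+0.099940i)
  m=0: +0.333333-0.000000i × +0.181789+0.000000i = +0.060596+0.000000i  (running Σ = +0.112546+0.099940i)
  m=1: +0.016192+0.005826i × +0.004406+0.272029i = -0.001514+0.004430i  (running Σ = +0.111033+0.104370i)
  m=2: -0.277401-0.229309i × +0.169247-0.005484i = -0.048207-0.037289i  (running Σ = +0.062826+0.067082i)
  m=3: -0.155500-0.262594i × +0.019386+0.398658i = +0.101671-0.067082i  (running Σ = +0.164497+0.000000i)
Σ over m = +0.164497+0.000000i; ×(4π/7) → +0.295304+0.000000i. Real part: 0.295304

0.295304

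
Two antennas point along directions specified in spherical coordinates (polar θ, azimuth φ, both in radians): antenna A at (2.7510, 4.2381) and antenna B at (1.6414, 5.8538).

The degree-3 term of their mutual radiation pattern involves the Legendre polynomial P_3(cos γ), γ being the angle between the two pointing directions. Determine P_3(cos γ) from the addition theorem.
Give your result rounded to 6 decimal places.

-0.071996

Summing Y*_{l m}(θ₁,φ₁)·Y_{l m}(θ₂,φ₂) over m ∈ [−3, 3]; prefactor 4π/(2·3+1) = 1.795196:
  term(m=-3) = 0.00128 + 0.00945j   from Y*(Ω₁)=0.02278 + 0.00339j, Y(Ω₂)=0.11549 + 0.39768j
  term(m=-2) = -0.00979 + 0.00088j   from Y*(Ω₁)=0.07984 - 0.11132j, Y(Ω₂)=-0.04687 - 0.05431j
  term(m=-1) = 0.00569 + 0.12656j   from Y*(Ω₁)=-0.18405 - 0.35852j, Y(Ω₂)=-0.28582 - 0.13087j
  term(m=+0) = -0.03446 + 0.00000j   from Y*(Ω₁)=-0.44003 + 0.00000j, Y(Ω₂)=0.07832 + 0.00000j
  term(m=+1) = 0.00569 - 0.12656j   from Y*(Ω₁)=0.18405 - 0.35852j, Y(Ω₂)=0.28582 - 0.13087j
  term(m=+2) = -0.00979 - 0.00088j   from Y*(Ω₁)=0.07984 + 0.11132j, Y(Ω₂)=-0.04687 + 0.05431j
  term(m=+3) = 0.00128 - 0.00945j   from Y*(Ω₁)=-0.02278 + 0.00339j, Y(Ω₂)=-0.11549 + 0.39768j
Accumulated sum -0.04010 - 0.00000j; after 4π/(2l+1) scaling, -0.07200 - 0.00000j ⇒ P_3 = -0.071996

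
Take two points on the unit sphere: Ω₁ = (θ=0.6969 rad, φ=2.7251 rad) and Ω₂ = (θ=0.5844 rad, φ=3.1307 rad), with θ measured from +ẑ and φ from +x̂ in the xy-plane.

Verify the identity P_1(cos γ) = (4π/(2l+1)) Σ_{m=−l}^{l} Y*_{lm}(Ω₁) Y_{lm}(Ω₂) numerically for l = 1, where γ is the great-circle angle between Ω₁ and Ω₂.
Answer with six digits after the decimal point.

Expand P_1 via completeness: Σ_{m} conj(Y_{1,m}) at Ω₁ times Y_{1,m} at Ω₂ —
  term(m=-1) = (0.038839, -0.016678)   from Y*(Ω₁)=(-0.202796, 0.089711), Y(Ω₂)=(-0.190597, -0.002076)
  term(m=+0) = (0.152687, 0.000000)   from Y*(Ω₁)=(0.374678, -0.000000), Y(Ω₂)=(0.407516, 0.000000)
  term(m=+1) = (0.038839, 0.016678)   from Y*(Ω₁)=(0.202796, 0.089711), Y(Ω₂)=(0.190597, -0.002076)
Accumulated sum (0.230365, 0.000000); after 4π/(2l+1) scaling, (0.964949, 0.000000) ⇒ P_1 = 0.964949

0.964949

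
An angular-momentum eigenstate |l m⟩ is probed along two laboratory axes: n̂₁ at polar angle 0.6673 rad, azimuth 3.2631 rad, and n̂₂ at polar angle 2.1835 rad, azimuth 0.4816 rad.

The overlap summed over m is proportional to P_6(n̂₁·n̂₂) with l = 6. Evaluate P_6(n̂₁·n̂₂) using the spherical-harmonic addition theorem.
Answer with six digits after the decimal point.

Addition theorem: P_6(cos γ) = (4π/13) Σ_m Y*_{lm}(Ω₁) Y_{lm}(Ω₂), m = −6…6:
  m=-6: (0.020241, 0.018079) × (-0.140253, -0.036110) = (-0.002186, -0.003267)  (running Σ = (-0.002186, -0.003267))
  m=-5: (-0.097976, -0.068118) × (0.261952, 0.236125) = (-0.009580, -0.040978)  (running Σ = (-0.011766, -0.044245))
  m=-4: (0.267791, 0.141474) × (-0.146775, -0.395203) = (0.016606, -0.126597)  (running Σ = (0.004839, -0.170842))
  m=-3: (-0.429102, -0.163734) × (-0.016442, 0.129803) = (0.028308, -0.053007)  (running Σ = (0.033148, -0.223848))
  m=-2: (0.297458, 0.073744) × (-0.167200, 0.240455) = (-0.067467, 0.059195)  (running Σ = (-0.034319, -0.164653))
  m=-1: (0.188302, 0.022993) × (0.225403, -0.117806) = (0.045153, -0.017000)  (running Σ = (0.010833, -0.181653))
  m=0: (-0.373382, -0.000000) × (0.230641, 0.000000) = (-0.086117, -0.000000)  (running Σ = (-0.075284, -0.181653))
  m=1: (-0.188302, 0.022993) × (-0.225403, -0.117806) = (0.045153, 0.017000)  (running Σ = (-0.030132, -0.164653))
  m=2: (0.297458, -0.073744) × (-0.167200, -0.240455) = (-0.067467, -0.059195)  (running Σ = (-0.097599, -0.223848))
  m=3: (0.429102, -0.163734) × (0.016442, 0.129803) = (0.028308, 0.053007)  (running Σ = (-0.069290, -0.170842))
  m=4: (0.267791, -0.141474) × (-0.146775, 0.395203) = (0.016606, 0.126597)  (running Σ = (-0.052685, -0.044245))
  m=5: (0.097976, -0.068118) × (-0.261952, 0.236125) = (-0.009580, 0.040978)  (running Σ = (-0.062265, -0.003267))
  m=6: (0.020241, -0.018079) × (-0.140253, 0.036110) = (-0.002186, 0.003267)  (running Σ = (-0.064451, -0.000000))
Σ over m = (-0.064451, -0.000000); ×(4π/13) → (-0.062301, -0.000000). Real part: -0.062301

-0.062301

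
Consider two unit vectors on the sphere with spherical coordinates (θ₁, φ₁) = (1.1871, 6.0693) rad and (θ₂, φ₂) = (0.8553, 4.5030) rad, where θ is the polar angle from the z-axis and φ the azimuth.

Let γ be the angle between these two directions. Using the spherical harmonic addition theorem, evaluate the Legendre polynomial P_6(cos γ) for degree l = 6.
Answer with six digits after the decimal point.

0.021539

Addition theorem: P_6(cos γ) = (4π/13) Σ_m Y*_{lm}(Ω₁) Y_{lm}(Ω₂), m = −6…6:
  [-6]  conj(Y_{6,-6})(Ω₁) = 0.08708 - 0.29452j ; Y_{6,-6}(Ω₂) = -0.02762 - 0.08493j ; Δ = -0.02742 + 0.00074j
  [-5]  conj(Y_{6,-5})(Ω₁) = 0.20643 - 0.37664j ; Y_{6,-5}(Ω₂) = -0.23283 + 0.13451j ; Δ = 0.00260 + 0.11546j
  [-4]  conj(Y_{6,-4})(Ω₁) = 0.09368 - 0.10784j ; Y_{6,-4}(Ω₂) = 0.28933 + 0.32120j ; Δ = 0.06174 - 0.00111j
  [-3]  conj(Y_{6,-3})(Ω₁) = -0.22717 + 0.16972j ; Y_{6,-3}(Ω₂) = 0.18718 - 0.25771j ; Δ = 0.00122 + 0.09031j
  [-2]  conj(Y_{6,-2})(Ω₁) = -0.22282 + 0.10159j ; Y_{6,-2}(Ω₂) = 0.10762 + 0.04790j ; Δ = -0.02885 + 0.00026j
  [-1]  conj(Y_{6,-1})(Ω₁) = 0.20179 - 0.04383j ; Y_{6,-1}(Ω₂) = 0.07627 - 0.35891j ; Δ = -0.00034 - 0.07577j
  [+0]  conj(Y_{6,0})(Ω₁) = 0.26471 + 0.00000j ; Y_{6,0}(Ω₂) = 0.01655 + 0.00000j ; Δ = 0.00438 + 0.00000j
  [+1]  conj(Y_{6,1})(Ω₁) = -0.20179 - 0.04383j ; Y_{6,1}(Ω₂) = -0.07627 - 0.35891j ; Δ = -0.00034 + 0.07577j
  [+2]  conj(Y_{6,2})(Ω₁) = -0.22282 - 0.10159j ; Y_{6,2}(Ω₂) = 0.10762 - 0.04790j ; Δ = -0.02885 - 0.00026j
  [+3]  conj(Y_{6,3})(Ω₁) = 0.22717 + 0.16972j ; Y_{6,3}(Ω₂) = -0.18718 - 0.25771j ; Δ = 0.00122 - 0.09031j
  [+4]  conj(Y_{6,4})(Ω₁) = 0.09368 + 0.10784j ; Y_{6,4}(Ω₂) = 0.28933 - 0.32120j ; Δ = 0.06174 + 0.00111j
  [+5]  conj(Y_{6,5})(Ω₁) = -0.20643 - 0.37664j ; Y_{6,5}(Ω₂) = 0.23283 + 0.13451j ; Δ = 0.00260 - 0.11546j
  [+6]  conj(Y_{6,6})(Ω₁) = 0.08708 + 0.29452j ; Y_{6,6}(Ω₂) = -0.02762 + 0.08493j ; Δ = -0.02742 - 0.00074j
Σ over m = 0.02228 + 0.00000j; ×(4π/13) → 0.02154 + 0.00000j. Real part: 0.021539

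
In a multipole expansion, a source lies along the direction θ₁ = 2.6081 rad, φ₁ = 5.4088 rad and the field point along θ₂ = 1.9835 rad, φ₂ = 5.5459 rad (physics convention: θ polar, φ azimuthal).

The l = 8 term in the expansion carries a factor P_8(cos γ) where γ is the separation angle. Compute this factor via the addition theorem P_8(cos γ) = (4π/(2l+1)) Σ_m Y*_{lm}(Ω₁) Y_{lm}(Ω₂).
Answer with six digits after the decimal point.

Term-by-term m-sum for l=8 (normalisation 4π/17 = 0.739198):
  m=-8: +0.001746-0.001506i × +0.236857-0.095953i = +0.000269-0.000524i  (running Σ = +0.000269-0.000524i)
  m=-7: -0.015410-0.002526i × -0.194120+0.403290i = +0.004010-0.005724i  (running Σ = +0.004279-0.006248i)
  m=-6: +0.033535+0.056723i × -0.089471-0.301276i = +0.014089-0.015178i  (running Σ = +0.018368-0.021427i)
  m=-5: +0.064577-0.182288i × -0.105595-0.063993i = -0.018484+0.015116i  (running Σ = -0.000116-0.006310i)
  m=-4: -0.370098+0.137597i × +0.350821-0.068362i = -0.120432+0.073573i  (running Σ = -0.120548+0.067262i)
  m=-3: +0.443352+0.252927i × -0.027918+0.037414i = -0.021840+0.009526i  (running Σ = -0.142388+0.076788i)
  m=-2: -0.046347-0.257660i × +0.031292+0.324184i = +0.082079-0.023088i  (running Σ = -0.060309+0.053701i)
  m=-1: +0.181990-0.217647i × -0.084028-0.076308i = -0.031900+0.004401i  (running Σ = -0.092210+0.058102i)
  m=0: -0.371356-0.000000i × -0.309422+0.000000i = +0.114905+0.000000i  (running Σ = +0.022696+0.058102i)
  m=1: -0.181990-0.217647i × +0.084028-0.076308i = -0.031900-0.004401i  (running Σ = -0.009205+0.053701i)
  m=2: -0.046347+0.257660i × +0.031292-0.324184i = +0.082079+0.023088i  (running Σ = +0.072874+0.076788i)
  m=3: -0.443352+0.252927i × +0.027918+0.037414i = -0.021840-0.009526i  (running Σ = +0.051034+0.067262i)
  m=4: -0.370098-0.137597i × +0.350821+0.068362i = -0.120432-0.073573i  (running Σ = -0.069398-0.006310i)
  m=5: -0.064577-0.182288i × +0.105595-0.063993i = -0.018484-0.015116i  (running Σ = -0.087882-0.021427i)
  m=6: +0.033535-0.056723i × -0.089471+0.301276i = +0.014089+0.015178i  (running Σ = -0.073793-0.006248i)
  m=7: +0.015410-0.002526i × +0.194120+0.403290i = +0.004010+0.005724i  (running Σ = -0.069783-0.000524i)
  m=8: +0.001746+0.001506i × +0.236857+0.095953i = +0.000269+0.000524i  (running Σ = -0.069514+0.000000i)
Total Σ_m = -0.069514+0.000000i. Multiply by 0.739198: -0.051385+0.000000i. P_8(cos γ) = -0.051385

-0.051385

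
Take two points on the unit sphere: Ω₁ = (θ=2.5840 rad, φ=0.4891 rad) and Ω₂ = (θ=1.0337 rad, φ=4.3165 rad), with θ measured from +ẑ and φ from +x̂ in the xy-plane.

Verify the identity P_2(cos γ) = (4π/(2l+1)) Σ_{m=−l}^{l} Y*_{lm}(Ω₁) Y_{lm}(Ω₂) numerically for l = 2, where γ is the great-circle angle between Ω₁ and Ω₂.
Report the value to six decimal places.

0.426683

Addition theorem: P_2(cos γ) = (4π/5) Σ_m Y*_{lm}(Ω₁) Y_{lm}(Ω₂), m = −2…2:
  m=-2: +0.060406+0.089714i × -0.200345-0.202918i = +0.006102-0.030231i  (running Σ = +0.006102-0.030231i)
  m=-1: -0.306203-0.162971i × -0.130965+0.313347i = +0.091168-0.074604i  (running Σ = +0.097271-0.104835i)
  m=0: +0.365859-0.000000i × -0.067703+0.000000i = -0.024770+0.000000i  (running Σ = +0.072501-0.104835i)
  m=1: +0.306203-0.162971i × +0.130965+0.313347i = +0.091168+0.074604i  (running Σ = +0.163669-0.030231i)
  m=2: +0.060406-0.089714i × -0.200345+0.202918i = +0.006102+0.030231i  (running Σ = +0.169772-0.000000i)
Σ over m = +0.169772-0.000000i; ×(4π/5) → +0.426683-0.000000i. Real part: 0.426683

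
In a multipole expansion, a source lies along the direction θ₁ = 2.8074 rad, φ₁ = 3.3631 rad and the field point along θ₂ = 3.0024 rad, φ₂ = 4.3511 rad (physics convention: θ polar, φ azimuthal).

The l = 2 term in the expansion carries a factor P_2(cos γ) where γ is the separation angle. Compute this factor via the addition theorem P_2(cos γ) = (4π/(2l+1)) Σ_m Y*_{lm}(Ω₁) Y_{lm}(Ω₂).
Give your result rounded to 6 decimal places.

Addition theorem: P_2(cos γ) = (4π/5) Σ_m Y*_{lm}(Ω₁) Y_{lm}(Ω₂), m = −2…2:
  m=-2: Y*=0.03755 + 0.01781j  Y=-0.00558 - 0.00492j  product -0.00012 - 0.00028j
  m=-1: Y*=0.23353 + 0.05259j  Y=0.03752 - 0.09930j  product 0.01398 - 0.02122j
  m=+0: Y*=0.52899 + 0.00000j  Y=0.61257 + 0.00000j  product 0.32404 + 0.00000j
  m=+1: Y*=-0.23353 + 0.05259j  Y=-0.03752 - 0.09930j  product 0.01398 + 0.02122j
  m=+2: Y*=0.03755 - 0.01781j  Y=-0.00558 + 0.00492j  product -0.00012 + 0.00028j
Accumulated sum 0.35177 + 0.00000j; after 4π/(2l+1) scaling, 0.88409 + 0.00000j ⇒ P_2 = 0.884086

0.884086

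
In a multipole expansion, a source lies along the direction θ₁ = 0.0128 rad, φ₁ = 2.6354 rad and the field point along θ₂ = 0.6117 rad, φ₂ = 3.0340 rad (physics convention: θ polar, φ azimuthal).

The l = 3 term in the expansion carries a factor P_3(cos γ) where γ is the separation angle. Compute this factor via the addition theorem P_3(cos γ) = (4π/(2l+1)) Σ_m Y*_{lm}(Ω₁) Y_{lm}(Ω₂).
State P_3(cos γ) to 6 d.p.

Expand P_3 via completeness: Σ_{m} conj(Y_{3,m}) at Ω₁ times Y_{3,m} at Ω₂ —
  m=-3: Y*=(-0.000000, 0.000001)  Y=(-0.074932, -0.025063)  product (0.000000, -0.000000)
  m=-2: Y*=(0.000089, -0.000142)  Y=(0.269550, 0.058915)  product (0.000032, -0.000033)
  m=-1: Y*=(-0.014468, 0.008021)  Y=(-0.433821, -0.046857)  product (0.006653, -0.002802)
  m=+0: Y*=(0.745986, -0.000000)  Y=(0.107273, 0.000000)  product (0.080024, 0.000000)
  m=+1: Y*=(0.014468, 0.008021)  Y=(0.433821, -0.046857)  product (0.006653, 0.002802)
  m=+2: Y*=(0.000089, 0.000142)  Y=(0.269550, -0.058915)  product (0.000032, 0.000033)
  m=+3: Y*=(0.000000, 0.000001)  Y=(0.074932, -0.025063)  product (0.000000, 0.000000)
Total Σ_m = (0.093394, -0.000000). Multiply by 1.795196: (0.167660, -0.000000). P_3(cos γ) = 0.167660

0.167660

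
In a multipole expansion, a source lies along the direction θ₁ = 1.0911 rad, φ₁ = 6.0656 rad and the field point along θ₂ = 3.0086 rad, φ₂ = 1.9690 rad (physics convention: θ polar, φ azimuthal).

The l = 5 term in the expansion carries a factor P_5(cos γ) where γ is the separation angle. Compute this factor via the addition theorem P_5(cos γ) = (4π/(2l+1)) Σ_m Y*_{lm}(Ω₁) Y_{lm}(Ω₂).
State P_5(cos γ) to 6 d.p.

Summing Y*_{l m}(θ₁,φ₁)·Y_{l m}(θ₂,φ₂) over m ∈ [−5, 5]; prefactor 4π/(2·5+1) = 1.142397:
  term(m=-5) = -0.000000+0.000005i   from Y*(Ω₁)=+0.118416-0.225871i, Y(Ω₂)=-0.000017+0.000008i
  term(m=-4) = +0.000147+0.000118i   from Y*(Ω₁)=+0.270426-0.320765i, Y(Ω₂)=+0.000010+0.000450i
  term(m=-3) = +0.001348-0.000382i   from Y*(Ω₁)=+0.175935-0.134514i, Y(Ω₂)=+0.005883+0.002324i
  term(m=-2) = -0.004253+0.012053i   from Y*(Ω₁)=-0.201521+0.093686i, Y(Ω₂)=+0.040218-0.041114i
  term(m=-1) = +0.053903+0.076180i   from Y*(Ω₁)=-0.285537+0.063128i, Y(Ω₂)=-0.123745-0.294156i
  term(m=+0) = -0.129779+0.000000i   from Y*(Ω₁)=+0.159148-0.000000i, Y(Ω₂)=-0.815460+0.000000i
  term(m=+1) = +0.053903-0.076180i   from Y*(Ω₁)=+0.285537+0.063128i, Y(Ω₂)=+0.123745-0.294156i
  term(m=+2) = -0.004253-0.012053i   from Y*(Ω₁)=-0.201521-0.093686i, Y(Ω₂)=+0.040218+0.041114i
  term(m=+3) = +0.001348+0.000382i   from Y*(Ω₁)=-0.175935-0.134514i, Y(Ω₂)=-0.005883+0.002324i
  term(m=+4) = +0.000147-0.000118i   from Y*(Ω₁)=+0.270426+0.320765i, Y(Ω₂)=+0.000010-0.000450i
  term(m=+5) = -0.000000-0.000005i   from Y*(Ω₁)=-0.118416-0.225871i, Y(Ω₂)=+0.000017+0.000008i
Total Σ_m = -0.027491-0.000000i. Multiply by 1.142397: -0.031405-0.000000i. P_5(cos γ) = -0.031405

-0.031405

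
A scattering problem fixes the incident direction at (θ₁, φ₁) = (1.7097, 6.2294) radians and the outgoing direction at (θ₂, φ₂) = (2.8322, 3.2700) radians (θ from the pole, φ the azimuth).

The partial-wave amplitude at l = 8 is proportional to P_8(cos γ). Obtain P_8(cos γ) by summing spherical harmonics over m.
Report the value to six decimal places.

Term-by-term m-sum for l=8 (normalisation 4π/17 = 0.739198):
  term(m=-8) = +0.000002-0.000018i   from Y*(Ω₁)=+0.433545-0.198981i, Y(Ω₂)=+0.000020-0.000033i
  term(m=-7) = -0.000037+0.000122i   from Y*(Ω₁)=-0.248077+0.098079i, Y(Ω₂)=+0.000297-0.000373i
  term(m=-6) = -0.000440+0.000850i   from Y*(Ω₁)=-0.239983+0.080251i, Y(Ω₂)=+0.002714-0.002634i
  term(m=-5) = +0.003835-0.004944i   from Y*(Ω₁)=+0.280501-0.077307i, Y(Ω₂)=+0.017223-0.012878i
  term(m=-4) = +0.011468-0.010237i   from Y*(Ω₁)=+0.167065-0.036508i, Y(Ω₂)=+0.078294-0.044168i
  term(m=-3) = -0.068280+0.041542i   from Y*(Ω₁)=-0.291721+0.047484i, Y(Ω₂)=+0.250601-0.101614i
  term(m=-2) = -0.066754+0.025461i   from Y*(Ω₁)=-0.131766+0.014229i, Y(Ω₂)=+0.521395-0.136926i
  term(m=-1) = +0.158185-0.029143i   from Y*(Ω₁)=+0.295422-0.015905i, Y(Ω₂)=+0.539204-0.069621i
  term(m=+0) = -0.015799+0.000000i   from Y*(Ω₁)=+0.120929-0.000000i, Y(Ω₂)=-0.130648+0.000000i
  term(m=+1) = +0.158185+0.029143i   from Y*(Ω₁)=-0.295422-0.015905i, Y(Ω₂)=-0.539204-0.069621i
  term(m=+2) = -0.066754-0.025461i   from Y*(Ω₁)=-0.131766-0.014229i, Y(Ω₂)=+0.521395+0.136926i
  term(m=+3) = -0.068280-0.041542i   from Y*(Ω₁)=+0.291721+0.047484i, Y(Ω₂)=-0.250601-0.101614i
  term(m=+4) = +0.011468+0.010237i   from Y*(Ω₁)=+0.167065+0.036508i, Y(Ω₂)=+0.078294+0.044168i
  term(m=+5) = +0.003835+0.004944i   from Y*(Ω₁)=-0.280501-0.077307i, Y(Ω₂)=-0.017223-0.012878i
  term(m=+6) = -0.000440-0.000850i   from Y*(Ω₁)=-0.239983-0.080251i, Y(Ω₂)=+0.002714+0.002634i
  term(m=+7) = -0.000037-0.000122i   from Y*(Ω₁)=+0.248077+0.098079i, Y(Ω₂)=-0.000297-0.000373i
  term(m=+8) = +0.000002+0.000018i   from Y*(Ω₁)=+0.433545+0.198981i, Y(Ω₂)=+0.000020+0.000033i
Total Σ_m = +0.060159+0.000000i. Multiply by 0.739198: +0.044470+0.000000i. P_8(cos γ) = 0.044470

0.044470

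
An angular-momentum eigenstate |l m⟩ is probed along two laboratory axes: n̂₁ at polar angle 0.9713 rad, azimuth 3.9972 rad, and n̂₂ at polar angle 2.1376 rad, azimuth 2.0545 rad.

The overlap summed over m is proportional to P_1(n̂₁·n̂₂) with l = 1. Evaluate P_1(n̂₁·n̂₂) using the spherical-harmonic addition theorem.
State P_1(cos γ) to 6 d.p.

Term-by-term m-sum for l=1 (normalisation 4π/3 = 4.188790):
  m=-1: Y*=-0.18705 - 0.21535j  Y=-0.13555 - 0.25803j  product -0.03021 + 0.07746j
  m=+0: Y*=0.27568 + 0.00000j  Y=-0.26235 + 0.00000j  product -0.07233 + 0.00000j
  m=+1: Y*=0.18705 - 0.21535j  Y=0.13555 - 0.25803j  product -0.03021 - 0.07746j
Accumulated sum -0.13275 + 0.00000j; after 4π/(2l+1) scaling, -0.55606 + 0.00000j ⇒ P_1 = -0.556060

-0.556060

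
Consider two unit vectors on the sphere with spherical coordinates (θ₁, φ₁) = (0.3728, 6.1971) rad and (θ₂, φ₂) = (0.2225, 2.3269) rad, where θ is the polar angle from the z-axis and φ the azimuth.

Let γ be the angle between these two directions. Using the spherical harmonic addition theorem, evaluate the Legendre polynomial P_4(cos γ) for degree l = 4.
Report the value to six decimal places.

Term-by-term m-sum for l=4 (normalisation 4π/9 = 1.396263):
  m=-4: Y*=+0.007331-0.002629i  Y=-0.001042-0.000123i  product -0.000008+0.000002i
  m=-3: Y*=+0.054456-0.014385i  Y=+0.010054-0.008426i  product +0.000426-0.000603i
  m=-2: Y*=+0.221729-0.038557i  Y=-0.005398+0.092026i  product +0.002351+0.020613i
  m=-1: Y*=+0.491053-0.042377i  Y=-0.255625-0.271058i  product -0.137012-0.122271i
  m=+0: Y*=+0.350105-0.000000i  Y=+0.649016+0.000000i  product +0.227223+0.000000i
  m=+1: Y*=-0.491053-0.042377i  Y=+0.255625-0.271058i  product -0.137012+0.122271i
  m=+2: Y*=+0.221729+0.038557i  Y=-0.005398-0.092026i  product +0.002351-0.020613i
  m=+3: Y*=-0.054456-0.014385i  Y=-0.010054-0.008426i  product +0.000426+0.000603i
  m=+4: Y*=+0.007331+0.002629i  Y=-0.001042+0.000123i  product -0.000008-0.000002i
Σ over m = -0.041261+0.000000i; ×(4π/9) → -0.057611+0.000000i. Real part: -0.057611

-0.057611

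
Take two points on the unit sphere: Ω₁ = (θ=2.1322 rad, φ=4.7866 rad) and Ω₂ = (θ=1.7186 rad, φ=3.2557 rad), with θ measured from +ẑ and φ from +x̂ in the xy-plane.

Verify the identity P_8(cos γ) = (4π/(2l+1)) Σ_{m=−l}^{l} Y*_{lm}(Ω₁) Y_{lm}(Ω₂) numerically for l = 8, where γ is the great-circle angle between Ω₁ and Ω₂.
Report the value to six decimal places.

0.158682

Term-by-term m-sum for l=8 (normalisation 4π/17 = 0.739198):
  m=-8: 0.11265 + 0.07603j × 0.28871 - 0.37359j = 0.06092 - 0.02013j  (running Σ = 0.06092 - 0.02013j)
  m=-7: 0.16972 - 0.29677j × 0.19616 - 0.20147j = -0.02650 - 0.09241j  (running Σ = 0.03442 - 0.11254j)
  m=-6: -0.40641 - 0.19395j × -0.18421 + 0.15038j = 0.10403 - 0.02539j  (running Σ = 0.13846 - 0.13793j)
  m=-5: -0.08538 + 0.21944j × -0.25518 + 0.16376j = -0.01415 - 0.06998j  (running Σ = 0.12431 - 0.20791j)
  m=-4: -0.19063 - 0.05831j × 0.13564 - 0.06660j = -0.02974 + 0.00479j  (running Σ = 0.09457 - 0.20312j)
  m=-3: -0.07699 + 0.34008j × 0.28778 - 0.10255j = 0.01272 + 0.10577j  (running Σ = 0.10729 - 0.09736j)
  m=-2: -0.02781 - 0.00416j × -0.10762 + 0.02500j = 0.00310 - 0.00025j  (running Σ = 0.11038 - 0.09760j)
  m=-1: -0.02573 + 0.34608j × -0.30254 + 0.03467j = -0.00422 - 0.10559j  (running Σ = 0.10617 - 0.20320j)
  m=0: 0.02372 + 0.00000j × 0.09825 + 0.00000j = 0.00233 + 0.00000j  (running Σ = 0.10850 - 0.20320j)
  m=1: 0.02573 + 0.34608j × 0.30254 + 0.03467j = -0.00422 + 0.10559j  (running Σ = 0.10428 - 0.09760j)
  m=2: -0.02781 + 0.00416j × -0.10762 - 0.02500j = 0.00310 + 0.00025j  (running Σ = 0.10738 - 0.09736j)
  m=3: 0.07699 + 0.34008j × -0.28778 - 0.10255j = 0.01272 - 0.10577j  (running Σ = 0.12010 - 0.20312j)
  m=4: -0.19063 + 0.05831j × 0.13564 + 0.06660j = -0.02974 - 0.00479j  (running Σ = 0.09036 - 0.20791j)
  m=5: 0.08538 + 0.21944j × 0.25518 + 0.16376j = -0.01415 + 0.06998j  (running Σ = 0.07621 - 0.13793j)
  m=6: -0.40641 + 0.19395j × -0.18421 - 0.15038j = 0.10403 + 0.02539j  (running Σ = 0.18024 - 0.11254j)
  m=7: -0.16972 - 0.29677j × -0.19616 - 0.20147j = -0.02650 + 0.09241j  (running Σ = 0.15374 - 0.02013j)
  m=8: 0.11265 - 0.07603j × 0.28871 + 0.37359j = 0.06092 + 0.02013j  (running Σ = 0.21467 + 0.00000j)
Σ over m = 0.21467 + 0.00000j; ×(4π/17) → 0.15868 + 0.00000j. Real part: 0.158682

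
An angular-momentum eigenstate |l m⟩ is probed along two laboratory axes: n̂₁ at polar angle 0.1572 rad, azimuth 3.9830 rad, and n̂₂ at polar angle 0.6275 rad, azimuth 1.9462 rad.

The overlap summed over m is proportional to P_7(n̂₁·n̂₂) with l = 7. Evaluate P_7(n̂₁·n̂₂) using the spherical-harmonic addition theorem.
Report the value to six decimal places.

-0.068009

Expand P_7 via completeness: Σ_{m} conj(Y_{7,m}) at Ω₁ times Y_{7,m} at Ω₂ —
  m=-7: -0.00000 + 0.00000j × 0.00591 - 0.01047j = -0.00000 + 0.00000j  (running Σ = -0.00000 + 0.00000j)
  m=-6: 0.00001 - 0.00003j × 0.03909 + 0.04818j = 0.00000 - 0.00000j  (running Σ = 0.00000 - 0.00000j)
  m=-5: 0.00020 + 0.00035j × -0.18352 + 0.05802j = -0.00006 - 0.00005j  (running Σ = -0.00005 - 0.00005j)
  m=-4: -0.00411 - 0.00094j × 0.02693 - 0.38864j = -0.00047 + 0.00157j  (running Σ = -0.00053 + 0.00152j)
  m=-3: 0.02585 - 0.01836j × 0.42764 + 0.20373j = 0.01480 - 0.00258j  (running Σ = 0.01427 - 0.00106j)
  m=-2: -0.01853 + 0.16474j × -0.13799 + 0.12876j = -0.01865 - 0.02512j  (running Σ = -0.00439 - 0.02618j)
  m=-1: -0.35906 - 0.40172j × 0.11519 + 0.29229j = 0.07606 - 0.15122j  (running Σ = 0.07167 - 0.17741j)
  m=0: 0.74568 + 0.00000j × -0.30109 + 0.00000j = -0.22452 + 0.00000j  (running Σ = -0.15285 - 0.17741j)
  m=1: 0.35906 - 0.40172j × -0.11519 + 0.29229j = 0.07606 + 0.15122j  (running Σ = -0.07679 - 0.02618j)
  m=2: -0.01853 - 0.16474j × -0.13799 - 0.12876j = -0.01865 + 0.02512j  (running Σ = -0.09545 - 0.00106j)
  m=3: -0.02585 - 0.01836j × -0.42764 + 0.20373j = 0.01480 + 0.00258j  (running Σ = -0.08065 + 0.00152j)
  m=4: -0.00411 + 0.00094j × 0.02693 + 0.38864j = -0.00047 - 0.00157j  (running Σ = -0.08112 - 0.00005j)
  m=5: -0.00020 + 0.00035j × 0.18352 + 0.05802j = -0.00006 + 0.00005j  (running Σ = -0.08118 - 0.00000j)
  m=6: 0.00001 + 0.00003j × 0.03909 - 0.04818j = 0.00000 + 0.00000j  (running Σ = -0.08118 + 0.00000j)
  m=7: 0.00000 + 0.00000j × -0.00591 - 0.01047j = -0.00000 - 0.00000j  (running Σ = -0.08118 - 0.00000j)
Total Σ_m = -0.08118 - 0.00000j. Multiply by 0.837758: -0.06801 - 0.00000j. P_7(cos γ) = -0.068009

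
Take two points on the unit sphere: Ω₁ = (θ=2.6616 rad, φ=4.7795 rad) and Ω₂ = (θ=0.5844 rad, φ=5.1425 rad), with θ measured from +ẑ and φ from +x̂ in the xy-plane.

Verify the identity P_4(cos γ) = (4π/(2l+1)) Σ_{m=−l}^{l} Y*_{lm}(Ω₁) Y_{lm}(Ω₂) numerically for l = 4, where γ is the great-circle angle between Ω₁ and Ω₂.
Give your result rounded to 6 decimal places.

-0.291612

Expand P_4 via completeness: Σ_{m} conj(Y_{4,m}) at Ω₁ times Y_{4,m} at Ω₂ —
  [-4]  conj(Y_{4,-4})(Ω₁) = +0.019401+0.005337i ; Y_{4,-4}(Ω₂) = -0.006112-0.040539i ; Δ = +0.000098-0.000819i
  [-3]  conj(Y_{4,-3})(Ω₁) = +0.021861-0.107111i ; Y_{4,-3}(Ω₂) = -0.168452-0.048524i ; Δ = -0.008880+0.016982i
  [-2]  conj(Y_{4,-2})(Ω₁) = -0.318626-0.043025i ; Y_{4,-2}(Ω₂) = -0.256981+0.298632i ; Δ = +0.094730-0.084095i
  [-1]  conj(Y_{4,-1})(Ω₁) = -0.032582+0.484764i ; Y_{4,-1}(Ω₂) = +0.169684+0.369879i ; Δ = -0.184833+0.070205i
  [+0]  conj(Y_{4,0})(Ω₁) = +0.112349-0.000000i ; Y_{4,0}(Ω₂) = -0.098634+0.000000i ; Δ = -0.011081+0.000000i
  [+1]  conj(Y_{4,1})(Ω₁) = +0.032582+0.484764i ; Y_{4,1}(Ω₂) = -0.169684+0.369879i ; Δ = -0.184833-0.070205i
  [+2]  conj(Y_{4,2})(Ω₁) = -0.318626+0.043025i ; Y_{4,2}(Ω₂) = -0.256981-0.298632i ; Δ = +0.094730+0.084095i
  [+3]  conj(Y_{4,3})(Ω₁) = -0.021861-0.107111i ; Y_{4,3}(Ω₂) = +0.168452-0.048524i ; Δ = -0.008880-0.016982i
  [+4]  conj(Y_{4,4})(Ω₁) = +0.019401-0.005337i ; Y_{4,4}(Ω₂) = -0.006112+0.040539i ; Δ = +0.000098+0.000819i
Σ over m = -0.208852+0.000000i; ×(4π/9) → -0.291612+0.000000i. Real part: -0.291612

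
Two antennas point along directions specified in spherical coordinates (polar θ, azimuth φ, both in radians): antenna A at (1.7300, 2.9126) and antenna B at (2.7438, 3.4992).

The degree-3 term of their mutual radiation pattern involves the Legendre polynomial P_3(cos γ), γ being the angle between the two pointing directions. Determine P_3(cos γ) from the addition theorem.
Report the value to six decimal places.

-0.446175

Addition theorem: P_3(cos γ) = (4π/7) Σ_m Y*_{lm}(Ω₁) Y_{lm}(Ω₂), m = −3…3:
  [-3]  conj(Y_{3,-3})(Ω₁) = (-0.310499, 0.254693) ; Y_{3,-3}(Ω₂) = (-0.011585, 0.021309) ; Δ = (-0.001830, -0.009567)
  [-2]  conj(Y_{3,-2})(Ω₁) = (-0.141668, 0.069834) ; Y_{3,-2}(Ω₂) = (-0.106743, 0.092721) ; Δ = (0.008647, -0.020590)
  [-1]  conj(Y_{3,-1})(Ω₁) = (0.271712, -0.063331) ; Y_{3,-1}(Ω₂) = (-0.381104, 0.142408) ; Δ = (-0.094532, 0.062830)
  [+0]  conj(Y_{3,0})(Ω₁) = (0.170047, -0.000000) ; Y_{3,0}(Ω₂) = (-0.429933, 0.000000) ; Δ = (-0.073109, 0.000000)
  [+1]  conj(Y_{3,1})(Ω₁) = (-0.271712, -0.063331) ; Y_{3,1}(Ω₂) = (0.381104, 0.142408) ; Δ = (-0.094532, -0.062830)
  [+2]  conj(Y_{3,2})(Ω₁) = (-0.141668, -0.069834) ; Y_{3,2}(Ω₂) = (-0.106743, -0.092721) ; Δ = (0.008647, 0.020590)
  [+3]  conj(Y_{3,3})(Ω₁) = (0.310499, 0.254693) ; Y_{3,3}(Ω₂) = (0.011585, 0.021309) ; Δ = (-0.001830, 0.009567)
Σ over m = (-0.248538, -0.000000); ×(4π/7) → (-0.446175, -0.000000). Real part: -0.446175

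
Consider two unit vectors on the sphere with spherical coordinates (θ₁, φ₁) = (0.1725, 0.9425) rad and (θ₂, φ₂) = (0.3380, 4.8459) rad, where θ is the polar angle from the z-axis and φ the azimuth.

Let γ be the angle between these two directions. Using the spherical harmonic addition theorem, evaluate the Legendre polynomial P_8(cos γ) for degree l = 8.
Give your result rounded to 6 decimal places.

-0.400129

Summing Y*_{l m}(θ₁,φ₁)·Y_{l m}(θ₂,φ₂) over m ∈ [−8, 8]; prefactor 4π/(2·8+1) = 0.739198:
  m=-8: Y*=+0.000000+0.000000i  Y=+0.000036-0.000066i  product +0.000000+0.000000i
  m=-7: Y*=+0.000008+0.000003i  Y=-0.000690-0.000510i  product -0.000000-0.000000i
  m=-6: Y*=+0.000106-0.000077i  Y=-0.004302+0.004438i  product -0.000000+0.000001i
  m=-5: Y*=+0.000000-0.001380i  Y=+0.019709+0.025002i  product +0.000034-0.000027i
  m=-4: Y*=-0.008787-0.006386i  Y=+0.103334-0.061108i  product -0.001298-0.000123i
  m=-3: Y*=-0.060019+0.019497i  Y=-0.125985-0.297540i  product +0.013363+0.015402i
  m=-2: Y*=-0.079473+0.244555i  Y=-0.544459+0.148939i  product +0.006846-0.144987i
  m=-1: Y*=+0.378714+0.521280i  Y=+0.060438+0.449992i  product -0.211683+0.201924i
  m=+0: Y*=+0.618104-0.000000i  Y=-0.252101+0.000000i  product -0.155825+0.000000i
  m=+1: Y*=-0.378714+0.521280i  Y=-0.060438+0.449992i  product -0.211683-0.201924i
  m=+2: Y*=-0.079473-0.244555i  Y=-0.544459-0.148939i  product +0.006846+0.144987i
  m=+3: Y*=+0.060019+0.019497i  Y=+0.125985-0.297540i  product +0.013363-0.015402i
  m=+4: Y*=-0.008787+0.006386i  Y=+0.103334+0.061108i  product -0.001298+0.000123i
  m=+5: Y*=-0.000000-0.001380i  Y=-0.019709+0.025002i  product +0.000034+0.000027i
  m=+6: Y*=+0.000106+0.000077i  Y=-0.004302-0.004438i  product -0.000000-0.000001i
  m=+7: Y*=-0.000008+0.000003i  Y=+0.000690-0.000510i  product -0.000000+0.000000i
  m=+8: Y*=+0.000000-0.000000i  Y=+0.000036+0.000066i  product +0.000000-0.000000i
Total Σ_m = -0.541301-0.000000i. Multiply by 0.739198: -0.400129-0.000000i. P_8(cos γ) = -0.400129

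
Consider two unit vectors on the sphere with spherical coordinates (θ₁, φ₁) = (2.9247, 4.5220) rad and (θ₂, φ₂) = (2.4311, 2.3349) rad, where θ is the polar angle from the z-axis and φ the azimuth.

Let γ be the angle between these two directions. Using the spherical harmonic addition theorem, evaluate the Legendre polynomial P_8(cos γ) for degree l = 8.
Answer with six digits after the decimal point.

Summing Y*_{l m}(θ₁,φ₁)·Y_{l m}(θ₂,φ₂) over m ∈ [−8, 8]; prefactor 4π/(2·8+1) = 0.739198:
  m=-8: (0.000000, -0.000002) × (0.016631, 0.002861) = (0.000000, -0.000000)  (running Σ = (0.000000, -0.000000))
  m=-7: (-0.000042, -0.000010) × (0.063100, -0.046622) = (-0.000003, 0.000001)  (running Σ = (-0.000003, 0.000001))
  m=-6: (-0.000207, 0.000452) × (0.028128, -0.218951) = (0.000093, 0.000058)  (running Σ = (0.000090, 0.000059))
  m=-5: (0.003375, 0.002403) × (-0.256691, -0.318126) = (-0.000102, -0.001691)  (running Σ = (-0.000012, -0.001631))
  m=-4: (0.018548, -0.017684) × (-0.458788, -0.039173) = (-0.009202, 0.007386)  (running Σ = (-0.009214, 0.005755))
  m=-3: (-0.062847, -0.097799) × (-0.129274, 0.113729) = (0.019247, 0.005495)  (running Σ = (0.010033, 0.011250))
  m=-2: (-0.339034, 0.135720) × (0.012399, -0.290966) = (0.035286, 0.100330)  (running Σ = (0.045320, 0.111581))
  m=-1: (0.128577, 0.667160) × (-0.227644, -0.237551) = (0.129215, -0.182419)  (running Σ = (0.174535, -0.070838))
  m=0: (0.366663, -0.000000) × (0.197023, 0.000000) = (0.072241, 0.000000)  (running Σ = (0.246776, -0.070838))
  m=1: (-0.128577, 0.667160) × (0.227644, -0.237551) = (0.129215, 0.182419)  (running Σ = (0.375990, 0.111581))
  m=2: (-0.339034, -0.135720) × (0.012399, 0.290966) = (0.035286, -0.100330)  (running Σ = (0.411277, 0.011250))
  m=3: (0.062847, -0.097799) × (0.129274, 0.113729) = (0.019247, -0.005495)  (running Σ = (0.430524, 0.005755))
  m=4: (0.018548, 0.017684) × (-0.458788, 0.039173) = (-0.009202, -0.007386)  (running Σ = (0.421322, -0.001631))
  m=5: (-0.003375, 0.002403) × (0.256691, -0.318126) = (-0.000102, 0.001691)  (running Σ = (0.421220, 0.000059))
  m=6: (-0.000207, -0.000452) × (0.028128, 0.218951) = (0.000093, -0.000058)  (running Σ = (0.421313, 0.000001))
  m=7: (0.000042, -0.000010) × (-0.063100, -0.046622) = (-0.000003, -0.000001)  (running Σ = (0.421310, -0.000000))
  m=8: (0.000000, 0.000002) × (0.016631, -0.002861) = (0.000000, 0.000000)  (running Σ = (0.421310, 0.000000))
Accumulated sum (0.421310, 0.000000); after 4π/(2l+1) scaling, (0.311432, 0.000000) ⇒ P_8 = 0.311432

0.311432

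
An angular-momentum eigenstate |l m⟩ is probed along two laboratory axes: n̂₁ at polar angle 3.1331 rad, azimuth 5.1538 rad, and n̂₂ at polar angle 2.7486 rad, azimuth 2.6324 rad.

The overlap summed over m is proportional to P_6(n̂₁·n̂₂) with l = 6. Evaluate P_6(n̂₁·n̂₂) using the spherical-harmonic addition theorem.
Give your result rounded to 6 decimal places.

Term-by-term m-sum for l=6 (normalisation 4π/13 = 0.966644):
  m=-6: Y*=(0.000000, -0.000000)  Y=(-0.001518, 0.000132)  product (-0.000000, 0.000000)
  m=-5: Y*=(-0.000000, -0.000000)  Y=(-0.010540, 0.007143)  product (0.000000, 0.000000)
  m=-4: Y*=(-0.000000, 0.000000)  Y=(-0.028915, 0.057494)  product (-0.000000, -0.000000)
  m=-3: Y*=(0.000003, -0.000001)  Y=(0.009325, 0.215637)  product (0.000000, 0.000001)
  m=-2: Y*=(-0.000239, -0.000290)  Y=(0.242378, 0.393198)  product (0.000056, -0.000164)
  m=-1: Y*=(-0.011953, 0.025298)  Y=(0.436499, 0.243697)  product (-0.011383, 0.008129)
  m=+0: Y*=(1.016337, -0.000000)  Y=(-0.078616, 0.000000)  product (-0.079901, 0.000000)
  m=+1: Y*=(0.011953, 0.025298)  Y=(-0.436499, 0.243697)  product (-0.011383, -0.008129)
  m=+2: Y*=(-0.000239, 0.000290)  Y=(0.242378, -0.393198)  product (0.000056, 0.000164)
  m=+3: Y*=(-0.000003, -0.000001)  Y=(-0.009325, 0.215637)  product (0.000000, -0.000001)
  m=+4: Y*=(-0.000000, -0.000000)  Y=(-0.028915, -0.057494)  product (-0.000000, 0.000000)
  m=+5: Y*=(0.000000, -0.000000)  Y=(0.010540, 0.007143)  product (0.000000, -0.000000)
  m=+6: Y*=(0.000000, 0.000000)  Y=(-0.001518, -0.000132)  product (-0.000000, -0.000000)
Σ over m = (-0.102553, -0.000000); ×(4π/13) → (-0.099132, -0.000000). Real part: -0.099132

-0.099132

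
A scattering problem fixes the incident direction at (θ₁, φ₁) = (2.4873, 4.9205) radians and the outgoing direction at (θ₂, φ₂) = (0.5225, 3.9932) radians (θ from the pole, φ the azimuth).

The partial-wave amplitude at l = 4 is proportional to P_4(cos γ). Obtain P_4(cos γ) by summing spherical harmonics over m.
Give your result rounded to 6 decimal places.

Term-by-term m-sum for l=4 (normalisation 4π/9 = 1.396263):
  m=-4: Y*=+0.040863+0.044901i  Y=-0.026491+0.007185i  product -0.001405-0.000896i
  m=-3: Y*=+0.130871-0.181647i  Y=+0.112261+0.074641i  product +0.028250-0.010623i
  m=-2: Y*=-0.386131-0.170689i  Y=-0.046823-0.351529i  product -0.041922+0.143728i
  m=-1: Y*=-0.066426+0.314563i  Y=-0.304153+0.347352i  product -0.089060-0.118748i
  m=+0: Y*=-0.213054-0.000000i  Y=+0.022102+0.000000i  product -0.004709-0.000000i
  m=+1: Y*=+0.066426+0.314563i  Y=+0.304153+0.347352i  product -0.089060+0.118748i
  m=+2: Y*=-0.386131+0.170689i  Y=-0.046823+0.351529i  product -0.041922-0.143728i
  m=+3: Y*=-0.130871-0.181647i  Y=-0.112261+0.074641i  product +0.028250+0.010623i
  m=+4: Y*=+0.040863-0.044901i  Y=-0.026491-0.007185i  product -0.001405+0.000896i
Σ over m = -0.212984-0.000000i; ×(4π/9) → -0.297382-0.000000i. Real part: -0.297382

-0.297382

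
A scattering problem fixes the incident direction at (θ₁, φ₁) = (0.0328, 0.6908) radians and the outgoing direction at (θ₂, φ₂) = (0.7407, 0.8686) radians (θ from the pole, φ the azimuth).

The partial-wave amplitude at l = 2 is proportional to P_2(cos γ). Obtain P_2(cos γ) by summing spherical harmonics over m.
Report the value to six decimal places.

Addition theorem: P_2(cos γ) = (4π/5) Σ_m Y*_{lm}(Ω₁) Y_{lm}(Ω₂), m = −2…2:
  m=-2: +0.000078+0.000408i × -0.029135-0.173465i = +0.000068-0.000025i  (running Σ = +0.000068-0.000025i)
  m=-1: +0.019516+0.016134i × +0.248497-0.293714i = +0.009588-0.001723i  (running Σ = +0.009657-0.001748i)
  m=0: +0.629766-0.000000i × +0.199932+0.000000i = +0.125910+0.000000i  (running Σ = +0.135567-0.001748i)
  m=1: -0.019516+0.016134i × -0.248497-0.293714i = +0.009588+0.001723i  (running Σ = +0.145155-0.000025i)
  m=2: +0.000078-0.000408i × -0.029135+0.173465i = +0.000068+0.000025i  (running Σ = +0.145224+0.000000i)
Accumulated sum +0.145224+0.000000i; after 4π/(2l+1) scaling, +0.364987+0.000000i ⇒ P_2 = 0.364987

0.364987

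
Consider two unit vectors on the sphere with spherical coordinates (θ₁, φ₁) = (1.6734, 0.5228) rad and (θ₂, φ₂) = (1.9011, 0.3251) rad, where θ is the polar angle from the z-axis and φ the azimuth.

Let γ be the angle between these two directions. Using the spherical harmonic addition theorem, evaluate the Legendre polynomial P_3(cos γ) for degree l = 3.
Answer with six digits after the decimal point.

Summing Y*_{l m}(θ₁,φ₁)·Y_{l m}(θ₂,φ₂) over m ∈ [−3, 3]; prefactor 4π/(2·3+1) = 1.795196:
  term(m=-3) = 0.12026 + 0.08106j   from Y*(Ω₁)=0.00098 + 0.41067j, Y(Ω₂)=0.19809 - 0.29237j
  term(m=-2) = 0.02835 + 0.01183j   from Y*(Ω₁)=-0.05193 - 0.08962j, Y(Ω₂)=-0.23608 + 0.17954j
  term(m=-1) = 0.04329 + 0.00867j   from Y*(Ω₁)=-0.26393 - 0.15210j, Y(Ω₂)=-0.13733 + 0.04629j
  term(m=+0) = 0.03374 + 0.00000j   from Y*(Ω₁)=0.11266 + 0.00000j, Y(Ω₂)=0.29944 + 0.00000j
  term(m=+1) = 0.04329 - 0.00867j   from Y*(Ω₁)=0.26393 - 0.15210j, Y(Ω₂)=0.13733 + 0.04629j
  term(m=+2) = 0.02835 - 0.01183j   from Y*(Ω₁)=-0.05193 + 0.08962j, Y(Ω₂)=-0.23608 - 0.17954j
  term(m=+3) = 0.12026 - 0.08106j   from Y*(Ω₁)=-0.00098 + 0.41067j, Y(Ω₂)=-0.19809 - 0.29237j
Σ over m = 0.41753 + 0.00000j; ×(4π/7) → 0.74955 + 0.00000j. Real part: 0.749552

0.749552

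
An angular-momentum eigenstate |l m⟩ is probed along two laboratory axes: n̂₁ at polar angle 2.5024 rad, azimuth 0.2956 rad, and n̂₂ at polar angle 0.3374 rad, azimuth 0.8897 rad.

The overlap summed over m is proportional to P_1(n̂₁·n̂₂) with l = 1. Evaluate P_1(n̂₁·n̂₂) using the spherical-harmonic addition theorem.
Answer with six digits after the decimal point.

-0.593686

Summing Y*_{l m}(θ₁,φ₁)·Y_{l m}(θ₂,φ₂) over m ∈ [−1, 1]; prefactor 4π/(2·1+1) = 4.188790:
  m=-1: Y*=(0.197165, 0.060041)  Y=(0.072013, -0.088853)  product (0.019533, -0.013195)
  m=+0: Y*=(-0.392141, -0.000000)  Y=(0.461054, 0.000000)  product (-0.180799, -0.000000)
  m=+1: Y*=(-0.197165, 0.060041)  Y=(-0.072013, -0.088853)  product (0.019533, 0.013195)
Accumulated sum (-0.141732, 0.000000); after 4π/(2l+1) scaling, (-0.593686, 0.000000) ⇒ P_1 = -0.593686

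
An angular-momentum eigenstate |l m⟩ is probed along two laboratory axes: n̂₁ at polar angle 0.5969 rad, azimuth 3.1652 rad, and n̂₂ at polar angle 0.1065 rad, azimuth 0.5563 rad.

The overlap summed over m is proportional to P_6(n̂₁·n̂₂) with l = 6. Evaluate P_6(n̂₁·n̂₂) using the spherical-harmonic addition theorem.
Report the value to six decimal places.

-0.335460

Expand P_6 via completeness: Σ_{m} conj(Y_{6,m}) at Ω₁ times Y_{6,m} at Ω₂ —
  m=-6: +0.015082+0.002151i × -0.000001+0.000000i = -0.000000+0.000000i  (running Σ = -0.000000+0.000000i)
  m=-5: -0.077113-0.009145i × -0.000021-0.000008i = +0.000002+0.000001i  (running Σ = +0.000002+0.000001i)
  m=-4: +0.231324+0.021909i × -0.000274-0.000357i = -0.000056-0.000089i  (running Σ = -0.000054-0.000088i)
  m=-3: -0.431805-0.030633i × -0.000600-0.006098i = +0.000072+0.002651i  (running Σ = +0.000018+0.002564i)
  m=-2: +0.424395+0.020053i × +0.025170-0.051033i = +0.011705-0.021153i  (running Σ = +0.011724-0.018590i)
  m=-1: +0.015274+0.000361i × +0.280942-0.174692i = +0.004354-0.002567i  (running Σ = +0.016078-0.021157i)
  m=0: -0.421567-0.000000i × +0.899480+0.000000i = -0.379192-0.000000i  (running Σ = -0.363114-0.021157i)
  m=1: -0.015274+0.000361i × -0.280942-0.174692i = +0.004354+0.002567i  (running Σ = -0.358760-0.018590i)
  m=2: +0.424395-0.020053i × +0.025170+0.051033i = +0.011705+0.021153i  (running Σ = -0.347055+0.002564i)
  m=3: +0.431805-0.030633i × +0.000600-0.006098i = +0.000072-0.002651i  (running Σ = -0.346982-0.000088i)
  m=4: +0.231324-0.021909i × -0.000274+0.000357i = -0.000056+0.000089i  (running Σ = -0.347038+0.000001i)
  m=5: +0.077113-0.009145i × +0.000021-0.000008i = +0.000002-0.000001i  (running Σ = -0.347036+0.000000i)
  m=6: +0.015082-0.002151i × -0.000001-0.000000i = -0.000000-0.000000i  (running Σ = -0.347036+0.000000i)
Accumulated sum -0.347036+0.000000i; after 4π/(2l+1) scaling, -0.335460+0.000000i ⇒ P_6 = -0.335460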